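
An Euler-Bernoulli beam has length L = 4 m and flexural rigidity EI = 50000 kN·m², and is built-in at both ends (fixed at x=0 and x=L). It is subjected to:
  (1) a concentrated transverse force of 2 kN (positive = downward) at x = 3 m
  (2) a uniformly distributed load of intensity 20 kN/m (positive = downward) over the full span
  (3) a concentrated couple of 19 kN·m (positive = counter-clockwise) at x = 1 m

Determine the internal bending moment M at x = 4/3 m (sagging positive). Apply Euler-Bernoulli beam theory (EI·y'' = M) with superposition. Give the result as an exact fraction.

M(4/3) = 89/144 kN·m

Load 1 — point force P=2 kN at a=3 m (b=L-a=1):
  M_1 = Pb²(3a+b)x/L³ - Pab²/L²  [x≤a] = 2·1²·(3·3+1)·(4/3)/4³ - 2·3·1²/4² = 1/24 kN·m
Load 2 — uniform load w=20 kN/m over full span:
  M_2 = wLx/2 - wL²/12 - wx²/2 = 20·4·(4/3)/2 - 20·4²/12 - 20·(4/3)²/2 = 80/9 kN·m
Load 3 — applied couple M₀=19 kN·m at a=1 m (b=L-a=3):
  M_3 = R_Ax - M_A - M₀  [x>a] with R_A=171/32, M_A=-57/16 = (171/32)·(4/3) - (-57/16) - 19 = -133/16 kN·m
Superposition: M = Σ M_i = 89/144 kN·m ≈ 0.618056 kN·m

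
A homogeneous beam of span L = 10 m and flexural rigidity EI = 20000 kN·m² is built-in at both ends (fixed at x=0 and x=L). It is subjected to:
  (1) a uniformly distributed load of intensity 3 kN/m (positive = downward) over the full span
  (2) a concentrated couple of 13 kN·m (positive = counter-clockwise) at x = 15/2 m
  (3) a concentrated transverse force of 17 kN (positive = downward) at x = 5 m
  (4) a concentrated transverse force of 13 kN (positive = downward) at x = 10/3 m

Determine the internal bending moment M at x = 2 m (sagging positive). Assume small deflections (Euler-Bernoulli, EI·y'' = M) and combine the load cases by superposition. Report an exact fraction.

Load 1 — uniform load w=3 kN/m over full span:
  M_1 = wLx/2 - wL²/12 - wx²/2 = 3·10·2/2 - 3·10²/12 - 3·2²/2 = -1 kN·m
Load 2 — applied couple M₀=13 kN·m at a=15/2 m (b=L-a=5/2):
  M_2 = R_Ax - M_A  [x≤a] with R_A=117/80, M_A=65/16 = (117/80)·2 - (65/16) = -91/80 kN·m
Load 3 — point force P=17 kN at a=5 m (b=L-a=5):
  M_3 = Pb²(3a+b)x/L³ - Pab²/L²  [x≤a] = 17·5²·(3·5+5)·2/10³ - 17·5·5²/10² = -17/4 kN·m
Load 4 — point force P=13 kN at a=10/3 m (b=L-a=20/3):
  M_4 = Pb²(3a+b)x/L³ - Pab²/L²  [x≤a] = 13·(20/3)²·(3·(10/3)+(20/3))·2/10³ - 13·(10/3)·(20/3)²/10² = 0 kN·m
Superposition: M = Σ M_i = -511/80 kN·m ≈ -6.387500 kN·m

M(2) = -511/80 kN·m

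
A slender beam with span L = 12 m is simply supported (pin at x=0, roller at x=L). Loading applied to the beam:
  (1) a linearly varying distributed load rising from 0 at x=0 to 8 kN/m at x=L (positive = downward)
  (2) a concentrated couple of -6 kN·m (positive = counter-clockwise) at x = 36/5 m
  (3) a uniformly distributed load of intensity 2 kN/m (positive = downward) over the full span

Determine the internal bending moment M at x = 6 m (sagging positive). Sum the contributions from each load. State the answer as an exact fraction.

Load 1 — triangular load w₀=8 kN/m (0→w₀ over full span):
  M_1 = w₀Lx/6 - w₀x³/(6L) = 8·12·6/6 - 8·6³/(6·12) = 72 kN·m
Load 2 — applied couple M₀=-6 kN·m at a=36/5 m (b=L-a=24/5):
  M_2 = M₀x/L  [x≤a] = (-6)·6/12 = -3 kN·m
Load 3 — uniform load w=2 kN/m over full span:
  M_3 = wx(L-x)/2 = 2·6·(12-6)/2 = 36 kN·m
Superposition: M = Σ M_i = 105 kN·m ≈ 105.000000 kN·m

M(6) = 105 kN·m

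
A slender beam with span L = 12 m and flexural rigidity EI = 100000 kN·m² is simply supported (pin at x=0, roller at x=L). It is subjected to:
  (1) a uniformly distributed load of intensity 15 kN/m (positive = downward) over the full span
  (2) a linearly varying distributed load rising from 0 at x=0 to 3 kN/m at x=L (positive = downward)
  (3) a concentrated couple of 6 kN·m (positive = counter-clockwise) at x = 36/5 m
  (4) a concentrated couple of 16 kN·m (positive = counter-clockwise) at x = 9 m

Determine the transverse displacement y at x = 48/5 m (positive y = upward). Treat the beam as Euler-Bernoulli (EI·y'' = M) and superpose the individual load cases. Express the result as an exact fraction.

y(48/5) = -5307651/195312500 m

Load 1 — uniform load w=15 kN/m over full span:
  y_1 = -wx(L³-2Lx²+x³)/(24EI) = -15·(48/5)·(12³-2·12·(48/5)²+(48/5)³)/(24·100000) = -9396/390625 m
Load 2 — triangular load w₀=3 kN/m (0→w₀ over full span):
  y_2 = -w₀x(7L⁴-10L²x²+3x⁴)/(360LEI) = -3·(48/5)·(7·12⁴-10·12²·(48/5)²+3·(48/5)⁴)/(360·12·100000) = -123444/48828125 m
Load 3 — applied couple M₀=6 kN·m at a=36/5 m (b=L-a=24/5):
  y_3 = (M₀x³/(6L)-M₀(x-a)²/2+C₁x)/EI  [x>a] with C₁=M₀(3b²-L²)/(6L)=-156/25 = (6·(48/5)³/(6·12)-6·((48/5)-(36/5))²/2+(-156/25)·(48/5))/100000 = -27/781250 m
Load 4 — applied couple M₀=16 kN·m at a=9 m (b=L-a=3):
  y_4 = (M₀x³/(6L)-M₀(x-a)²/2+C₁x)/EI  [x>a] with C₁=M₀(3b²-L²)/(6L)=-26 = (16·(48/5)³/(6·12)-16·((48/5)-9)²/2+(-26)·(48/5))/100000 = -873/1562500 m
Superposition: y = Σ y_i = -5307651/195312500 m ≈ -0.027175 m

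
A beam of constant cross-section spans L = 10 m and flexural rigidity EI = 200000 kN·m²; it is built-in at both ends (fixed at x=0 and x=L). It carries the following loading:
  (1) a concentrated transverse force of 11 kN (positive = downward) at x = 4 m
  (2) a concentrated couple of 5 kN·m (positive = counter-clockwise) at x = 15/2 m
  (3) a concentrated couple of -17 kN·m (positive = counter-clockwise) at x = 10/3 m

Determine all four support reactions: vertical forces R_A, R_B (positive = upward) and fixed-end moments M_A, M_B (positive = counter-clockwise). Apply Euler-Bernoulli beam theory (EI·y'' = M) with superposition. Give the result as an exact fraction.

R_A = 32543/6000 kN, M_A = 6961/400 kN·m, R_B = 33457/6000 kN, M_B = -20597/1200 kN·m

Load 1 — point force P=11 kN at a=4 m (b=L-a=6):
  R_A = Pb²(3a+b)/L³ = 11·6²·(3·4+6)/10³ = 891/125 kN
  M_A = Pab²/L² = 11·4·6²/10² = 396/25 kN·m
  R_B = Pa²(a+3b)/L³ = 11·4²·(4+3·6)/10³ = 484/125 kN
  M_B = -Pa²b/L² = -11·4²·6/10² = -264/25 kN·m
Load 2 — applied couple M₀=5 kN·m at a=15/2 m (b=L-a=5/2):
  R_A = 6M₀ab/L³ = 6·5·(15/2)·(5/2)/10³ = 9/16 kN
  M_A = M₀b(2a-b)/L² = 5·(5/2)·(2·(15/2)-(5/2))/10² = 25/16 kN·m
  R_B = -6M₀ab/L³ = -6·5·(15/2)·(5/2)/10³ = -9/16 kN
  M_B = M₀a(2b-a)/L² = 5·(15/2)·(2·(5/2)-(15/2))/10² = -15/16 kN·m
Load 3 — applied couple M₀=-17 kN·m at a=10/3 m (b=L-a=20/3):
  R_A = 6M₀ab/L³ = 6·(-17)·(10/3)·(20/3)/10³ = -34/15 kN
  M_A = M₀b(2a-b)/L² = (-17)·(20/3)·(2·(10/3)-(20/3))/10² = 0 kN·m
  R_B = -6M₀ab/L³ = -6·(-17)·(10/3)·(20/3)/10³ = 34/15 kN
  M_B = M₀a(2b-a)/L² = (-17)·(10/3)·(2·(20/3)-(10/3))/10² = -17/3 kN·m
Superposition: R_A = 32543/6000 kN, M_A = 6961/400 kN·m, R_B = 33457/6000 kN, M_B = -20597/1200 kN·m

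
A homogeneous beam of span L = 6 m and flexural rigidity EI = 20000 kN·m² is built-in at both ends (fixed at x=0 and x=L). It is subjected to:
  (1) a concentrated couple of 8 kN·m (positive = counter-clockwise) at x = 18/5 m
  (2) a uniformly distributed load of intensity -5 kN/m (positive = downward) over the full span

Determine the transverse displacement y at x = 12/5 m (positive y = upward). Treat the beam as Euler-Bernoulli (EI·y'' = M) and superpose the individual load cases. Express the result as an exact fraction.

y(12/5) = 4923/7812500 m

Load 1 — applied couple M₀=8 kN·m at a=18/5 m (b=L-a=12/5):
  y_1 = (R_Ax³/6 - M_Ax²/2)/EI  [x≤a] with R_A=48/25, M_A=64/25 = ((48/25)·(12/5)³/6 - (64/25)·(12/5)²/2)/20000 = -288/1953125 m
Load 2 — uniform load w=-5 kN/m over full span:
  y_2 = -wx²(L-x)²/(24EI) = -(-5)·(12/5)²·(6-(12/5))²/(24·20000) = 243/312500 m
Superposition: y = Σ y_i = 4923/7812500 m ≈ 0.000630 m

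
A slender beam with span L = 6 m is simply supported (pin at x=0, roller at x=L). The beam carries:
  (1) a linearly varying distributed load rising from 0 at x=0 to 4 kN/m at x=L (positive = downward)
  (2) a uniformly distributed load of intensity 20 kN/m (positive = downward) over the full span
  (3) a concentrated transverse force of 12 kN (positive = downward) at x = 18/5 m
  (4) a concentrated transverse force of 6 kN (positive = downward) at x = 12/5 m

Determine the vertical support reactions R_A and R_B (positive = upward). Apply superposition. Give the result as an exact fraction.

Load 1 — triangular load w₀=4 kN/m (0→w₀ over full span):
  R_A = w₀L/6 = 4·6/6 = 4 kN
  R_B = w₀L/3 = 4·6/3 = 8 kN
Load 2 — uniform load w=20 kN/m over full span:
  R_A = wL/2 = 20·6/2 = 60 kN
  R_B = wL/2 = 20·6/2 = 60 kN
Load 3 — point force P=12 kN at a=18/5 m (b=L-a=12/5):
  R_A = Pb/L = 12·(12/5)/6 = 24/5 kN
  R_B = Pa/L = 12·(18/5)/6 = 36/5 kN
Load 4 — point force P=6 kN at a=12/5 m (b=L-a=18/5):
  R_A = Pb/L = 6·(18/5)/6 = 18/5 kN
  R_B = Pa/L = 6·(12/5)/6 = 12/5 kN
Superposition: R_A = 362/5 kN, R_B = 388/5 kN

R_A = 362/5 kN, R_B = 388/5 kN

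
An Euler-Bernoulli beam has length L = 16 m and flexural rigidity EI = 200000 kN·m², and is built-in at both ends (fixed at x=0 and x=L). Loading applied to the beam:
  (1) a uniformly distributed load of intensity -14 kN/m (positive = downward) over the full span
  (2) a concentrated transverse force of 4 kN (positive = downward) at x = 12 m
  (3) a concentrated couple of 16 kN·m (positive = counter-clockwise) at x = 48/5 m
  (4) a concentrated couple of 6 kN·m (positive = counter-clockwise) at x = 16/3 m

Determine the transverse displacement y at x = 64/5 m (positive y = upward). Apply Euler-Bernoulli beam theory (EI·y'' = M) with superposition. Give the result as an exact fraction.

Load 1 — uniform load w=-14 kN/m over full span:
  y_1 = -wx²(L-x)²/(24EI) = -(-14)·(64/5)²·(16-(64/5))²/(24·200000) = 28672/5859375 m
Load 2 — point force P=4 kN at a=12 m (b=L-a=4):
  y_2 = -Pa²(L-x)²(3bL-(3b+a)(L-x))/(6L³EI)  [x>a] = -4·12²·(16-(64/5))²·(3·4·16-(3·4+12)·(16-(64/5)))/(6·16³·200000) = -54/390625 m
Load 3 — applied couple M₀=16 kN·m at a=48/5 m (b=L-a=32/5):
  y_3 = (R_Ax³/6 - M_Ax²/2 - M₀(x-a)²/2)/EI  [x>a] with R_A=36/25, M_A=128/25 = ((36/25)·(64/5)³/6 - (128/25)·(64/5)²/2 - 16·((64/5)-(48/5))²/2)/200000 = 96/9765625 m
Load 4 — applied couple M₀=6 kN·m at a=16/3 m (b=L-a=32/3):
  y_4 = (R_Ax³/6 - M_Ax²/2 - M₀(x-a)²/2)/EI  [x>a] with R_A=1/2, M_A=0 = ((1/2)·(64/5)³/6 - 0·(64/5)²/2 - 6·((64/5)-(16/3))²/2)/200000 = 44/1171875 m
Superposition: y = Σ y_i = 140698/29296875 m ≈ 0.004802 m

y(64/5) = 140698/29296875 m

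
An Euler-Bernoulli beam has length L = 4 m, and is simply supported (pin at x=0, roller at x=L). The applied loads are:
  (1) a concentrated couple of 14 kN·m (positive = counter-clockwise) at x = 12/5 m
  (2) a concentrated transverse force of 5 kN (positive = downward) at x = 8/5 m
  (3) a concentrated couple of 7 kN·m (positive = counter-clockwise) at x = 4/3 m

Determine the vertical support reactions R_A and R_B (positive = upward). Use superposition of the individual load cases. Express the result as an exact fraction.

Load 1 — applied couple M₀=14 kN·m at a=12/5 m (b=L-a=8/5):
  R_A = M₀/L = 14/4 = 7/2 kN
  R_B = -M₀/L = -14/4 = -7/2 kN
Load 2 — point force P=5 kN at a=8/5 m (b=L-a=12/5):
  R_A = Pb/L = 5·(12/5)/4 = 3 kN
  R_B = Pa/L = 5·(8/5)/4 = 2 kN
Load 3 — applied couple M₀=7 kN·m at a=4/3 m (b=L-a=8/3):
  R_A = M₀/L = 7/4 kN
  R_B = -M₀/L = -7/4 kN
Superposition: R_A = 33/4 kN, R_B = -13/4 kN

R_A = 33/4 kN, R_B = -13/4 kN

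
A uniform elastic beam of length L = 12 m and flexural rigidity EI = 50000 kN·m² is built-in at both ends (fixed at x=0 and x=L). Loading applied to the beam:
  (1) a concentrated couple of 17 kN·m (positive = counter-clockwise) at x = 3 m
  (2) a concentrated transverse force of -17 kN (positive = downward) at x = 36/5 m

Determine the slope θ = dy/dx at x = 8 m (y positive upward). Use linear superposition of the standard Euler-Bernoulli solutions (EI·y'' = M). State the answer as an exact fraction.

Load 1 — applied couple M₀=17 kN·m at a=3 m (b=L-a=9):
  θ_1 = (R_Ax²/2 - M_Ax - M₀(x-a))/EI  [x>a] with R_A=51/32, M_A=-51/16 = ((51/32)·8²/2 - (-51/16)·8 - 17·(8-3))/50000 = -17/100000 rad
Load 2 — point force P=-17 kN at a=36/5 m (b=L-a=24/5):
  θ_2 = Pa²(L-x)(2bL-(3b+a)(L-x))/(2L³EI)  [x>a] = (-17)·(36/5)²·(12-8)·(2·(24/5)·12-(3·(24/5)+(36/5))·(12-8))/(2·12³·50000) = -459/781250 rad
Superposition: θ = Σ θ_i = -9469/12500000 rad ≈ -0.000758 rad

θ(8) = -9469/12500000 rad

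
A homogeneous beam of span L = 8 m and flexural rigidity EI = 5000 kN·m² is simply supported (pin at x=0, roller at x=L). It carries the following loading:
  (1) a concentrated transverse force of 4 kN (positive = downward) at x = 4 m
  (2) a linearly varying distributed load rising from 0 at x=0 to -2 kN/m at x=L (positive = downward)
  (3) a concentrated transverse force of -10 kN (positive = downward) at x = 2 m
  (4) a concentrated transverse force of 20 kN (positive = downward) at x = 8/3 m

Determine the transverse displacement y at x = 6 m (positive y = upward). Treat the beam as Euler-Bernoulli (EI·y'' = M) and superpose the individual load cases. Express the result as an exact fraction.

y(6) = -4903/405000 m

Load 1 — point force P=4 kN at a=4 m (b=L-a=4):
  y_1 = -Pa(L-x)(2Lx-a²-x²)/(6LEI)  [x>a] = -4·4·(8-6)·(2·8·6-4²-6²)/(6·8·5000) = -11/1875 m
Load 2 — triangular load w₀=-2 kN/m (0→w₀ over full span):
  y_2 = -w₀x(7L⁴-10L²x²+3x⁴)/(360LEI) = -(-2)·6·(7·8⁴-10·8²·6²+3·6⁴)/(360·8·5000) = 119/15000 m
Load 3 — point force P=-10 kN at a=2 m (b=L-a=6):
  y_3 = -Pa(L-x)(2Lx-a²-x²)/(6LEI)  [x>a] = -(-10)·2·(8-6)·(2·8·6-2²-6²)/(6·8·5000) = 7/750 m
Load 4 — point force P=20 kN at a=8/3 m (b=L-a=16/3):
  y_4 = -Pa(L-x)(2Lx-a²-x²)/(6LEI)  [x>a] = -20·(8/3)·(8-6)·(2·8·6-(8/3)²-6²)/(6·8·5000) = -238/10125 m
Superposition: y = Σ y_i = -4903/405000 m ≈ -0.012106 m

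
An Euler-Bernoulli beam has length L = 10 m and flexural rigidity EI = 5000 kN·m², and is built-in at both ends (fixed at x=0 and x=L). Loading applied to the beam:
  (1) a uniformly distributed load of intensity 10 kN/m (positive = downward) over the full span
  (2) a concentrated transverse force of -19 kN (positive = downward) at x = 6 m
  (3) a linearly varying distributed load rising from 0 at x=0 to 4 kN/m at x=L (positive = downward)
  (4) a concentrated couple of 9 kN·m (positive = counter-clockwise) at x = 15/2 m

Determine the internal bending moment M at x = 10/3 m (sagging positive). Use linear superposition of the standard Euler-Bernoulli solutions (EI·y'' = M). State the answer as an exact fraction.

Load 1 — uniform load w=10 kN/m over full span:
  M_1 = wLx/2 - wL²/12 - wx²/2 = 10·10·(10/3)/2 - 10·10²/12 - 10·(10/3)²/2 = 250/9 kN·m
Load 2 — point force P=-19 kN at a=6 m (b=L-a=4):
  M_2 = Pb²(3a+b)x/L³ - Pab²/L²  [x≤a] = (-19)·4²·(3·6+4)·(10/3)/10³ - (-19)·6·4²/10² = -304/75 kN·m
Load 3 — triangular load w₀=4 kN/m (0→w₀ over full span):
  M_3 = 3w₀Lx/20 - w₀L²/30 - w₀x³/(6L) = 3·4·10·(10/3)/20 - 4·10²/30 - 4·(10/3)³/(6·10) = 340/81 kN·m
Load 4 — applied couple M₀=9 kN·m at a=15/2 m (b=L-a=5/2):
  M_4 = R_Ax - M_A  [x≤a] with R_A=81/80, M_A=45/16 = (81/80)·(10/3) - (45/16) = 9/16 kN·m
Superposition: M = Σ M_i = 922897/32400 kN·m ≈ 28.484475 kN·m

M(10/3) = 922897/32400 kN·m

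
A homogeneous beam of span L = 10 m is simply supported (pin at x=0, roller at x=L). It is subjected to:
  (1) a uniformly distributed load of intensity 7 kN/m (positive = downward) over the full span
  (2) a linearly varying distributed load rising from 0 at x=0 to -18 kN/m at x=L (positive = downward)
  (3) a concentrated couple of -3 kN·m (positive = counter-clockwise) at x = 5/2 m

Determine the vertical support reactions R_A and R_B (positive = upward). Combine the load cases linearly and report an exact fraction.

R_A = 47/10 kN, R_B = -247/10 kN

Load 1 — uniform load w=7 kN/m over full span:
  R_A = wL/2 = 7·10/2 = 35 kN
  R_B = wL/2 = 7·10/2 = 35 kN
Load 2 — triangular load w₀=-18 kN/m (0→w₀ over full span):
  R_A = w₀L/6 = (-18)·10/6 = -30 kN
  R_B = w₀L/3 = (-18)·10/3 = -60 kN
Load 3 — applied couple M₀=-3 kN·m at a=5/2 m (b=L-a=15/2):
  R_A = M₀/L = (-3)/10 = -3/10 kN
  R_B = -M₀/L = -(-3)/10 = 3/10 kN
Superposition: R_A = 47/10 kN, R_B = -247/10 kN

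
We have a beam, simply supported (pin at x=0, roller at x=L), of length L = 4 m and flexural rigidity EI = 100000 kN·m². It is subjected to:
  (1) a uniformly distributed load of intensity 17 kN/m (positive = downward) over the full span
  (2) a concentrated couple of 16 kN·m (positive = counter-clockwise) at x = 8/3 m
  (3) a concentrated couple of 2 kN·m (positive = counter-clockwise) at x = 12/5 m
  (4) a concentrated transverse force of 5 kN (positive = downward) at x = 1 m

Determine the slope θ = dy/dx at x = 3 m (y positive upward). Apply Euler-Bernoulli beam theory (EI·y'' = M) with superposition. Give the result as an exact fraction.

Load 1 — uniform load w=17 kN/m over full span:
  θ_1 = -w(L³-6Lx²+4x³)/(24EI) = -17·(4³-6·4·3²+4·3³)/(24·100000) = 187/600000 rad
Load 2 — applied couple M₀=16 kN·m at a=8/3 m (b=L-a=4/3):
  θ_2 = (M₀x²/(2L)-M₀(x-a)+C₁)/EI  [x>a] with C₁=M₀(3b²-L²)/(6L)=-64/9 = (16·3²/(2·4)-16·(3-(8/3))+(-64/9))/100000 = 1/18000 rad
Load 3 — applied couple M₀=2 kN·m at a=12/5 m (b=L-a=8/5):
  θ_3 = (M₀x²/(2L)-M₀(x-a)+C₁)/EI  [x>a] with C₁=M₀(3b²-L²)/(6L)=-52/75 = (2·3²/(2·4)-2·(3-(12/5))+(-52/75))/100000 = 107/30000000 rad
Load 4 — point force P=5 kN at a=1 m (b=L-a=3):
  θ_4 = -Pa(2L²-6Lx+3x²+a²)/(6LEI)  [x>a] = -5·1·(2·4²-6·4·3+3·3²+1²)/(6·4·100000) = 1/40000 rad
Superposition: θ = Σ θ_i = 35621/90000000 rad ≈ 0.000396 rad

θ(3) = 35621/90000000 rad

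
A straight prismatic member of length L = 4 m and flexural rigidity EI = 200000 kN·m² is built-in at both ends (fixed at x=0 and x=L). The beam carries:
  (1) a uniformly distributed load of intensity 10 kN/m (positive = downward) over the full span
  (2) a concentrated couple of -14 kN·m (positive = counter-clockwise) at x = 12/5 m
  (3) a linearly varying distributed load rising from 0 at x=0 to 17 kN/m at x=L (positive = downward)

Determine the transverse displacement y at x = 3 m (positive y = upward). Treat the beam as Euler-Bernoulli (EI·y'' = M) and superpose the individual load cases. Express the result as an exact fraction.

Load 1 — uniform load w=10 kN/m over full span:
  y_1 = -wx²(L-x)²/(24EI) = -10·3²·(4-3)²/(24·200000) = -3/160000 m
Load 2 — applied couple M₀=-14 kN·m at a=12/5 m (b=L-a=8/5):
  y_2 = (R_Ax³/6 - M_Ax²/2 - M₀(x-a)²/2)/EI  [x>a] with R_A=-126/25, M_A=-112/25 = ((-126/25)·3³/6 - (-112/25)·3²/2 - (-14)·(3-(12/5))²/2)/200000 = 0 m
Load 3 — triangular load w₀=17 kN/m (0→w₀ over full span):
  y_3 = -w₀x²(L-x)²(x+2L)/(120LEI) = -17·3²·(4-3)²·(3+2·4)/(120·4·200000) = -561/32000000 m
Superposition: y = Σ y_i = -1161/32000000 m ≈ -0.000036 m

y(3) = -1161/32000000 m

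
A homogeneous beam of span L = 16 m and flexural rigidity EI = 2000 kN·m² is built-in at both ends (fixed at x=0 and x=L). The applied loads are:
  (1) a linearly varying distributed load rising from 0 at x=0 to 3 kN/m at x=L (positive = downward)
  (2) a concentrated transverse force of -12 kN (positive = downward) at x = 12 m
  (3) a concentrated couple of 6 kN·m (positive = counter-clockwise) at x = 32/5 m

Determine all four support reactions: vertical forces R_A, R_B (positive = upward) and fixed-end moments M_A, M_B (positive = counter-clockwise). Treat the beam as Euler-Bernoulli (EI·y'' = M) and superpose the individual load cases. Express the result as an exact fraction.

Load 1 — triangular load w₀=3 kN/m (0→w₀ over full span):
  R_A = 3w₀L/20 = 3·3·16/20 = 36/5 kN
  M_A = w₀L²/30 = 3·16²/30 = 128/5 kN·m
  R_B = 7w₀L/20 = 7·3·16/20 = 84/5 kN
  M_B = -w₀L²/20 = -3·16²/20 = -192/5 kN·m
Load 2 — point force P=-12 kN at a=12 m (b=L-a=4):
  R_A = Pb²(3a+b)/L³ = (-12)·4²·(3·12+4)/16³ = -15/8 kN
  M_A = Pab²/L² = (-12)·12·4²/16² = -9 kN·m
  R_B = Pa²(a+3b)/L³ = (-12)·12²·(12+3·4)/16³ = -81/8 kN
  M_B = -Pa²b/L² = -(-12)·12²·4/16² = 27 kN·m
Load 3 — applied couple M₀=6 kN·m at a=32/5 m (b=L-a=48/5):
  R_A = 6M₀ab/L³ = 6·6·(32/5)·(48/5)/16³ = 27/50 kN
  M_A = M₀b(2a-b)/L² = 6·(48/5)·(2·(32/5)-(48/5))/16² = 18/25 kN·m
  R_B = -6M₀ab/L³ = -6·6·(32/5)·(48/5)/16³ = -27/50 kN
  M_B = M₀a(2b-a)/L² = 6·(32/5)·(2·(48/5)-(32/5))/16² = 48/25 kN·m
Superposition: R_A = 1173/200 kN, M_A = 433/25 kN·m, R_B = 1227/200 kN, M_B = -237/25 kN·m

R_A = 1173/200 kN, M_A = 433/25 kN·m, R_B = 1227/200 kN, M_B = -237/25 kN·m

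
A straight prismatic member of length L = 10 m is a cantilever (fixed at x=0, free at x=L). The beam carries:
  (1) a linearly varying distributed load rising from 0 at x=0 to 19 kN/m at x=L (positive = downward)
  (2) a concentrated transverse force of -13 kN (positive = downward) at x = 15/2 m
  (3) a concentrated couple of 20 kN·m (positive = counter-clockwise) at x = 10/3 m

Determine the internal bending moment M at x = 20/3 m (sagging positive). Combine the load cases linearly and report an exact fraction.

M(20/3) = -13445/162 kN·m

Load 1 — triangular load w₀=19 kN/m (0→w₀ over full span):
  M_1 = w₀Lx/2 - w₀L²/3 - w₀x³/(6L) = 19·10·(20/3)/2 - 19·10²/3 - 19·(20/3)³/(6·10) = -7600/81 kN·m
Load 2 — point force P=-13 kN at a=15/2 m (b=L-a=5/2):
  M_2 = -P(a-x)  [x≤a] = -(-13)·((15/2)-(20/3)) = 65/6 kN·m
Load 3 — applied couple M₀=20 kN·m at a=10/3 m (b=L-a=20/3):
  M_3 = 0  [x>a] = 0 kN·m
Superposition: M = Σ M_i = -13445/162 kN·m ≈ -82.993827 kN·m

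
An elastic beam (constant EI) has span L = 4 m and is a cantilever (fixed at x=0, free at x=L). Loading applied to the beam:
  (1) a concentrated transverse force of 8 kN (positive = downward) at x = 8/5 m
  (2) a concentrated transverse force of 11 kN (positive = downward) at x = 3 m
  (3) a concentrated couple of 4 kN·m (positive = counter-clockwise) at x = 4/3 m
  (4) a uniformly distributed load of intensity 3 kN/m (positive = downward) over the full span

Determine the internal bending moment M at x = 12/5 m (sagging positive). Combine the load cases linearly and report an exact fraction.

M(12/5) = -261/25 kN·m

Load 1 — point force P=8 kN at a=8/5 m (b=L-a=12/5):
  M_1 = 0  [x>a] = 0 kN·m
Load 2 — point force P=11 kN at a=3 m (b=L-a=1):
  M_2 = -P(a-x)  [x≤a] = -11·(3-(12/5)) = -33/5 kN·m
Load 3 — applied couple M₀=4 kN·m at a=4/3 m (b=L-a=8/3):
  M_3 = 0  [x>a] = 0 kN·m
Load 4 — uniform load w=3 kN/m over full span:
  M_4 = -w(L-x)²/2 = -3·(4-(12/5))²/2 = -96/25 kN·m
Superposition: M = Σ M_i = -261/25 kN·m ≈ -10.440000 kN·m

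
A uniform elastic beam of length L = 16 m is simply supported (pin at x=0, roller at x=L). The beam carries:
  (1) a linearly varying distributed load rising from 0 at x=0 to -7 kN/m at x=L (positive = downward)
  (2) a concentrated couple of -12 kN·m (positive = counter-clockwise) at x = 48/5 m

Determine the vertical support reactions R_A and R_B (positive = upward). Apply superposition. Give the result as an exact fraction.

Load 1 — triangular load w₀=-7 kN/m (0→w₀ over full span):
  R_A = w₀L/6 = (-7)·16/6 = -56/3 kN
  R_B = w₀L/3 = (-7)·16/3 = -112/3 kN
Load 2 — applied couple M₀=-12 kN·m at a=48/5 m (b=L-a=32/5):
  R_A = M₀/L = (-12)/16 = -3/4 kN
  R_B = -M₀/L = -(-12)/16 = 3/4 kN
Superposition: R_A = -233/12 kN, R_B = -439/12 kN

R_A = -233/12 kN, R_B = -439/12 kN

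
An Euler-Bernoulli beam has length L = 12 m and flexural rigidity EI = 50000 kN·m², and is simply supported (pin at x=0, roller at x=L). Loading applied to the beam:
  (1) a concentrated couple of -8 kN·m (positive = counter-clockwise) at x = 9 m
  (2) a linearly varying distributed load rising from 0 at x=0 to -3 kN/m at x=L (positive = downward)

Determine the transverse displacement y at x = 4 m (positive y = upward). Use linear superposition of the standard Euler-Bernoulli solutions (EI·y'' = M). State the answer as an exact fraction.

y(4) = 869/112500 m

Load 1 — applied couple M₀=-8 kN·m at a=9 m (b=L-a=3):
  y_1 = (M₀x³/(6L)+C₁x)/EI  [x≤a] with C₁=M₀(3b²-L²)/(6L)=13 = ((-8)·4³/(6·12)+13·4)/50000 = 101/112500 m
Load 2 — triangular load w₀=-3 kN/m (0→w₀ over full span):
  y_2 = -w₀x(7L⁴-10L²x²+3x⁴)/(360LEI) = -(-3)·4·(7·12⁴-10·12²·4²+3·4⁴)/(360·12·50000) = 64/9375 m
Superposition: y = Σ y_i = 869/112500 m ≈ 0.007724 m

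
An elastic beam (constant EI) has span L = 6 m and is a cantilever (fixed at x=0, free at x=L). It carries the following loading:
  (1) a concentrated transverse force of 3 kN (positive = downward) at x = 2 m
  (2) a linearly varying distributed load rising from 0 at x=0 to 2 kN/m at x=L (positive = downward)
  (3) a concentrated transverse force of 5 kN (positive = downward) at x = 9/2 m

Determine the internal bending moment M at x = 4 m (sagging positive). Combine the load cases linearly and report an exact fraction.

M(4) = -109/18 kN·m

Load 1 — point force P=3 kN at a=2 m (b=L-a=4):
  M_1 = 0  [x>a] = 0 kN·m
Load 2 — triangular load w₀=2 kN/m (0→w₀ over full span):
  M_2 = w₀Lx/2 - w₀L²/3 - w₀x³/(6L) = 2·6·4/2 - 2·6²/3 - 2·4³/(6·6) = -32/9 kN·m
Load 3 — point force P=5 kN at a=9/2 m (b=L-a=3/2):
  M_3 = -P(a-x)  [x≤a] = -5·((9/2)-4) = -5/2 kN·m
Superposition: M = Σ M_i = -109/18 kN·m ≈ -6.055556 kN·m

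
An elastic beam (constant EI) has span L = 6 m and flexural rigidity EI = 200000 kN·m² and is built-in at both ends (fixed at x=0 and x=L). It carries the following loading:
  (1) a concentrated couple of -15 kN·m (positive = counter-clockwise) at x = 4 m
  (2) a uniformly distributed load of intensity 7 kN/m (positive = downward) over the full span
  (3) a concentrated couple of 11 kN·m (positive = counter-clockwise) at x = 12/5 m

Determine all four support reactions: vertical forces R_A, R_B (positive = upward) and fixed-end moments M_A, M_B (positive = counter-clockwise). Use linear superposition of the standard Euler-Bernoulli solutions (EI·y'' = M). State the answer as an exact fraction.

R_A = 1523/75 kN, M_A = 433/25 kN·m, R_B = 1627/75 kN, M_B = -437/25 kN·m

Load 1 — applied couple M₀=-15 kN·m at a=4 m (b=L-a=2):
  R_A = 6M₀ab/L³ = 6·(-15)·4·2/6³ = -10/3 kN
  M_A = M₀b(2a-b)/L² = (-15)·2·(2·4-2)/6² = -5 kN·m
  R_B = -6M₀ab/L³ = -6·(-15)·4·2/6³ = 10/3 kN
  M_B = M₀a(2b-a)/L² = (-15)·4·(2·2-4)/6² = 0 kN·m
Load 2 — uniform load w=7 kN/m over full span:
  R_A = wL/2 = 7·6/2 = 21 kN
  M_A = wL²/12 = 7·6²/12 = 21 kN·m
  R_B = wL/2 = 7·6/2 = 21 kN
  M_B = -wL²/12 = -7·6²/12 = -21 kN·m
Load 3 — applied couple M₀=11 kN·m at a=12/5 m (b=L-a=18/5):
  R_A = 6M₀ab/L³ = 6·11·(12/5)·(18/5)/6³ = 66/25 kN
  M_A = M₀b(2a-b)/L² = 11·(18/5)·(2·(12/5)-(18/5))/6² = 33/25 kN·m
  R_B = -6M₀ab/L³ = -6·11·(12/5)·(18/5)/6³ = -66/25 kN
  M_B = M₀a(2b-a)/L² = 11·(12/5)·(2·(18/5)-(12/5))/6² = 88/25 kN·m
Superposition: R_A = 1523/75 kN, M_A = 433/25 kN·m, R_B = 1627/75 kN, M_B = -437/25 kN·m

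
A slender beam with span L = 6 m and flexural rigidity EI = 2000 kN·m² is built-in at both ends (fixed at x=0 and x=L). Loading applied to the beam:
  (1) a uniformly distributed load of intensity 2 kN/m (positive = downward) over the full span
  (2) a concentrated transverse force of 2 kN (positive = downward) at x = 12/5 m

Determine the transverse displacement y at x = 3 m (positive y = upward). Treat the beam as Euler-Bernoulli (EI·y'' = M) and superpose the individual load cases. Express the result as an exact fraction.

Load 1 — uniform load w=2 kN/m over full span:
  y_1 = -wx²(L-x)²/(24EI) = -2·3²·(6-3)²/(24·2000) = -27/8000 m
Load 2 — point force P=2 kN at a=12/5 m (b=L-a=18/5):
  y_2 = -Pa²(L-x)²(3bL-(3b+a)(L-x))/(6L³EI)  [x>a] = -2·(12/5)²·(6-3)²·(3·(18/5)·6-(3·(18/5)+(12/5))·(6-3))/(6·6³·2000) = -63/62500 m
Superposition: y = Σ y_i = -4383/1000000 m ≈ -0.004383 m

y(3) = -4383/1000000 m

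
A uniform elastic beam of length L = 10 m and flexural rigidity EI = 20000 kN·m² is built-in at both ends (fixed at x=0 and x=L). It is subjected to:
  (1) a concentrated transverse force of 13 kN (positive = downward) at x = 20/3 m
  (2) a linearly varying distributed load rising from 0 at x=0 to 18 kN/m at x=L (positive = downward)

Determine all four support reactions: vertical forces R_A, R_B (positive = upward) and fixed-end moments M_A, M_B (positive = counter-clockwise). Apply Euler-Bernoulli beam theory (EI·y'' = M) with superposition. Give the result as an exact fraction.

R_A = 820/27 kN, M_A = 1880/27 kN·m, R_B = 1961/27 kN, M_B = -2950/27 kN·m

Load 1 — point force P=13 kN at a=20/3 m (b=L-a=10/3):
  R_A = Pb²(3a+b)/L³ = 13·(10/3)²·(3·(20/3)+(10/3))/10³ = 91/27 kN
  M_A = Pab²/L² = 13·(20/3)·(10/3)²/10² = 260/27 kN·m
  R_B = Pa²(a+3b)/L³ = 13·(20/3)²·((20/3)+3·(10/3))/10³ = 260/27 kN
  M_B = -Pa²b/L² = -13·(20/3)²·(10/3)/10² = -520/27 kN·m
Load 2 — triangular load w₀=18 kN/m (0→w₀ over full span):
  R_A = 3w₀L/20 = 3·18·10/20 = 27 kN
  M_A = w₀L²/30 = 18·10²/30 = 60 kN·m
  R_B = 7w₀L/20 = 7·18·10/20 = 63 kN
  M_B = -w₀L²/20 = -18·10²/20 = -90 kN·m
Superposition: R_A = 820/27 kN, M_A = 1880/27 kN·m, R_B = 1961/27 kN, M_B = -2950/27 kN·m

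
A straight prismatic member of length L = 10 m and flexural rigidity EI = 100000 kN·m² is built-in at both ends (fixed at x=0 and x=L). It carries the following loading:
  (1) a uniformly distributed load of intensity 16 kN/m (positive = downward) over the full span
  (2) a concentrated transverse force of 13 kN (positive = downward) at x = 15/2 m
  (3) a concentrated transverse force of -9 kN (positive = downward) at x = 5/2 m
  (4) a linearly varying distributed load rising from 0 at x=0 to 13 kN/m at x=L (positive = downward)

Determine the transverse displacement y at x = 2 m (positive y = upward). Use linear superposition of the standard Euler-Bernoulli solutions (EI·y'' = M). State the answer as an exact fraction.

Load 1 — uniform load w=16 kN/m over full span:
  y_1 = -wx²(L-x)²/(24EI) = -16·2²·(10-2)²/(24·100000) = -16/9375 m
Load 2 — point force P=13 kN at a=15/2 m (b=L-a=5/2):
  y_2 = -Pb²x²(3aL-(3a+b)x)/(6L³EI)  [x≤a] = -13·(5/2)²·2²·(3·(15/2)·10-(3·(15/2)+(5/2))·2)/(6·10³·100000) = -91/960000 m
Load 3 — point force P=-9 kN at a=5/2 m (b=L-a=15/2):
  y_3 = -Pb²x²(3aL-(3a+b)x)/(6L³EI)  [x≤a] = -(-9)·(15/2)²·2²·(3·(5/2)·10-(3·(5/2)+(15/2))·2)/(6·10³·100000) = 243/1600000 m
Load 4 — triangular load w₀=13 kN/m (0→w₀ over full span):
  y_4 = -w₀x²(L-x)²(x+2L)/(120LEI) = -13·2²·(10-2)²·(2+2·10)/(120·10·100000) = -143/234375 m
Superposition: y = Σ y_i = -135583/60000000 m ≈ -0.002260 m

y(2) = -135583/60000000 m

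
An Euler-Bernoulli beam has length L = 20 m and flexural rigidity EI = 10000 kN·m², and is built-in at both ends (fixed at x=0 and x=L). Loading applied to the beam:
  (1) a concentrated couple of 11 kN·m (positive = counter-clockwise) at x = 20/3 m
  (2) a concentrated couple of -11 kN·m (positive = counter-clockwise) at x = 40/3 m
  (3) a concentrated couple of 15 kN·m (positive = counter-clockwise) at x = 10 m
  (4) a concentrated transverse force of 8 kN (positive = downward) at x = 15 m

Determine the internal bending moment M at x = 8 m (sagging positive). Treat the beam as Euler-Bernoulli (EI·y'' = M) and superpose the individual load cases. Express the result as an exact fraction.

M(8) = 5/12 kN·m

Load 1 — applied couple M₀=11 kN·m at a=20/3 m (b=L-a=40/3):
  M_1 = R_Ax - M_A - M₀  [x>a] with R_A=11/15, M_A=0 = (11/15)·8 - 0 - 11 = -77/15 kN·m
Load 2 — applied couple M₀=-11 kN·m at a=40/3 m (b=L-a=20/3):
  M_2 = R_Ax - M_A  [x≤a] with R_A=-11/15, M_A=-11/3 = (-11/15)·8 - (-11/3) = -11/5 kN·m
Load 3 — applied couple M₀=15 kN·m at a=10 m (b=L-a=10):
  M_3 = R_Ax - M_A  [x≤a] with R_A=9/8, M_A=15/4 = (9/8)·8 - (15/4) = 21/4 kN·m
Load 4 — point force P=8 kN at a=15 m (b=L-a=5):
  M_4 = Pb²(3a+b)x/L³ - Pab²/L²  [x≤a] = 8·5²·(3·15+5)·8/20³ - 8·15·5²/20² = 5/2 kN·m
Superposition: M = Σ M_i = 5/12 kN·m ≈ 0.416667 kN·m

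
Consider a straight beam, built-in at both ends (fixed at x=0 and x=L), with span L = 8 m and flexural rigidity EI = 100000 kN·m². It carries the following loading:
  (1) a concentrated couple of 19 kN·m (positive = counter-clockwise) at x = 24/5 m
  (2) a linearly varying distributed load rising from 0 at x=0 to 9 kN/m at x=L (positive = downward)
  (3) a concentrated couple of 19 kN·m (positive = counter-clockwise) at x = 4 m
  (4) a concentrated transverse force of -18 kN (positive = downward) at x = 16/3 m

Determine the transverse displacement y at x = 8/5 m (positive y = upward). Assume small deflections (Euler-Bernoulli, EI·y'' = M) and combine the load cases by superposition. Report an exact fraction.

Load 1 — applied couple M₀=19 kN·m at a=24/5 m (b=L-a=16/5):
  y_1 = (R_Ax³/6 - M_Ax²/2)/EI  [x≤a] with R_A=171/50, M_A=152/25 = ((171/50)·(8/5)³/6 - (152/25)·(8/5)²/2)/100000 = -532/9765625 m
Load 2 — triangular load w₀=9 kN/m (0→w₀ over full span):
  y_2 = -w₀x²(L-x)²(x+2L)/(120LEI) = -9·(8/5)²·(8-(8/5))²·((8/5)+2·8)/(120·8·100000) = -8448/48828125 m
Load 3 — applied couple M₀=19 kN·m at a=4 m (b=L-a=4):
  y_3 = (R_Ax³/6 - M_Ax²/2)/EI  [x≤a] with R_A=57/16, M_A=19/4 = ((57/16)·(8/5)³/6 - (19/4)·(8/5)²/2)/100000 = -57/1562500 m
Load 4 — point force P=-18 kN at a=16/3 m (b=L-a=8/3):
  y_4 = -Pb²x²(3aL-(3a+b)x)/(6L³EI)  [x≤a] = -(-18)·(8/3)²·(8/5)²·(3·(16/3)·8-(3·(16/3)+(8/3))·(8/5))/(6·8³·100000) = 368/3515625 m
Superposition: y = Σ y_i = -280013/1757812500 m ≈ -0.000159 m

y(8/5) = -280013/1757812500 m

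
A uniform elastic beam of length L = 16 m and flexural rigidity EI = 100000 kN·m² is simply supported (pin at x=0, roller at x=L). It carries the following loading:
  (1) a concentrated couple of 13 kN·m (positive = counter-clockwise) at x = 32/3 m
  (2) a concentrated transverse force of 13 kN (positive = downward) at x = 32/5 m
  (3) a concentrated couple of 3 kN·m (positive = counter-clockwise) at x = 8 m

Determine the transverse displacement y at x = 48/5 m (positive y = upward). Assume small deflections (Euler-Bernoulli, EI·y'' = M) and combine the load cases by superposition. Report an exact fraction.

y(48/5) = -20762/1953125 m

Load 1 — applied couple M₀=13 kN·m at a=32/3 m (b=L-a=16/3):
  y_1 = (M₀x³/(6L)+C₁x)/EI  [x≤a] with C₁=M₀(3b²-L²)/(6L)=-208/9 = (13·(48/5)³/(6·16)+(-208/9)·(48/5))/100000 = -1196/1171875 m
Load 2 — point force P=13 kN at a=32/5 m (b=L-a=48/5):
  y_2 = -Pa(L-x)(2Lx-a²-x²)/(6LEI)  [x>a] = -13·(32/5)·(16-(48/5))·(2·16·(48/5)-(32/5)²-(48/5)²)/(6·16·100000) = -56576/5859375 m
Load 3 — applied couple M₀=3 kN·m at a=8 m (b=L-a=8):
  y_3 = (M₀x³/(6L)-M₀(x-a)²/2+C₁x)/EI  [x>a] with C₁=M₀(3b²-L²)/(6L)=-2 = (3·(48/5)³/(6·16)-3·((48/5)-8)²/2+(-2)·(48/5))/100000 = 18/390625 m
Superposition: y = Σ y_i = -20762/1953125 m ≈ -0.010630 m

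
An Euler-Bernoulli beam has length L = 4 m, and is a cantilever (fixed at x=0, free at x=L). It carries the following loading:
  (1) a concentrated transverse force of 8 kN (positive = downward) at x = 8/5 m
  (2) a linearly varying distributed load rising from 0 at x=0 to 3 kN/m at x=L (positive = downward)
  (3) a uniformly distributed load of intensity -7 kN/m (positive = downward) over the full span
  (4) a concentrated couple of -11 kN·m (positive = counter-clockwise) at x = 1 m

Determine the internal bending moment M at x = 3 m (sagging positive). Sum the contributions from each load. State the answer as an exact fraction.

M(3) = 17/8 kN·m

Load 1 — point force P=8 kN at a=8/5 m (b=L-a=12/5):
  M_1 = 0  [x>a] = 0 kN·m
Load 2 — triangular load w₀=3 kN/m (0→w₀ over full span):
  M_2 = w₀Lx/2 - w₀L²/3 - w₀x³/(6L) = 3·4·3/2 - 3·4²/3 - 3·3³/(6·4) = -11/8 kN·m
Load 3 — uniform load w=-7 kN/m over full span:
  M_3 = -w(L-x)²/2 = -(-7)·(4-3)²/2 = 7/2 kN·m
Load 4 — applied couple M₀=-11 kN·m at a=1 m (b=L-a=3):
  M_4 = 0  [x>a] = 0 kN·m
Superposition: M = Σ M_i = 17/8 kN·m ≈ 2.125000 kN·m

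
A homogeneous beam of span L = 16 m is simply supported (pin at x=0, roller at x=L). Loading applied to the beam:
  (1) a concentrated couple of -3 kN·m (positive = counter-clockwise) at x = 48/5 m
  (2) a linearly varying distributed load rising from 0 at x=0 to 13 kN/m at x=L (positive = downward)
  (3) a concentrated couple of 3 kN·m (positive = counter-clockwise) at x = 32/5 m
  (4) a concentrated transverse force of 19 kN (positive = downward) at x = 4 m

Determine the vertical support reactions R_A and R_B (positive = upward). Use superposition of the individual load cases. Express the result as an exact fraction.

Load 1 — applied couple M₀=-3 kN·m at a=48/5 m (b=L-a=32/5):
  R_A = M₀/L = (-3)/16 = -3/16 kN
  R_B = -M₀/L = -(-3)/16 = 3/16 kN
Load 2 — triangular load w₀=13 kN/m (0→w₀ over full span):
  R_A = w₀L/6 = 13·16/6 = 104/3 kN
  R_B = w₀L/3 = 13·16/3 = 208/3 kN
Load 3 — applied couple M₀=3 kN·m at a=32/5 m (b=L-a=48/5):
  R_A = M₀/L = 3/16 kN
  R_B = -M₀/L = -3/16 kN
Load 4 — point force P=19 kN at a=4 m (b=L-a=12):
  R_A = Pb/L = 19·12/16 = 57/4 kN
  R_B = Pa/L = 19·4/16 = 19/4 kN
Superposition: R_A = 587/12 kN, R_B = 889/12 kN

R_A = 587/12 kN, R_B = 889/12 kN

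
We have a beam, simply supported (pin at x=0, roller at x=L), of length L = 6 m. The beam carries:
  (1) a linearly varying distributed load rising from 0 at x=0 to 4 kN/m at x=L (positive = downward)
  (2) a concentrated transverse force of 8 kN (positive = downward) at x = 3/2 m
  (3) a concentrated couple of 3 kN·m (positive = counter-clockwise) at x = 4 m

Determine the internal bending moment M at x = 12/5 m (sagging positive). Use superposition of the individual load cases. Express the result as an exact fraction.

M(12/5) = 2058/125 kN·m

Load 1 — triangular load w₀=4 kN/m (0→w₀ over full span):
  M_1 = w₀Lx/6 - w₀x³/(6L) = 4·6·(12/5)/6 - 4·(12/5)³/(6·6) = 1008/125 kN·m
Load 2 — point force P=8 kN at a=3/2 m (b=L-a=9/2):
  M_2 = Pa(L-x)/L  [x>a] = 8·(3/2)·(6-(12/5))/6 = 36/5 kN·m
Load 3 — applied couple M₀=3 kN·m at a=4 m (b=L-a=2):
  M_3 = M₀x/L  [x≤a] = 3·(12/5)/6 = 6/5 kN·m
Superposition: M = Σ M_i = 2058/125 kN·m ≈ 16.464000 kN·m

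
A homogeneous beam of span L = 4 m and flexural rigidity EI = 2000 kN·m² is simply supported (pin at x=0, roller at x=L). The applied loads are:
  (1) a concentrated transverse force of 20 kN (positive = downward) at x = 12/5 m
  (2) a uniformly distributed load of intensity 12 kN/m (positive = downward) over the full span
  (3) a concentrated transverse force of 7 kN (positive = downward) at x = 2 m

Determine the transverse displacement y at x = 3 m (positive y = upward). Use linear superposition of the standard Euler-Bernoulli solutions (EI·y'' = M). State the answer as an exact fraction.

Load 1 — point force P=20 kN at a=12/5 m (b=L-a=8/5):
  y_1 = -Pa(L-x)(2Lx-a²-x²)/(6LEI)  [x>a] = -20·(12/5)·(4-3)·(2·4·3-(12/5)²-3²)/(6·4·2000) = -231/25000 m
Load 2 — uniform load w=12 kN/m over full span:
  y_2 = -wx(L³-2Lx²+x³)/(24EI) = -12·3·(4³-2·4·3²+3³)/(24·2000) = -57/4000 m
Load 3 — point force P=7 kN at a=2 m (b=L-a=2):
  y_3 = -Pa(L-x)(2Lx-a²-x²)/(6LEI)  [x>a] = -7·2·(4-3)·(2·4·3-2²-3²)/(6·4·2000) = -77/24000 m
Superposition: y = Σ y_i = -16019/600000 m ≈ -0.026698 m

y(3) = -16019/600000 m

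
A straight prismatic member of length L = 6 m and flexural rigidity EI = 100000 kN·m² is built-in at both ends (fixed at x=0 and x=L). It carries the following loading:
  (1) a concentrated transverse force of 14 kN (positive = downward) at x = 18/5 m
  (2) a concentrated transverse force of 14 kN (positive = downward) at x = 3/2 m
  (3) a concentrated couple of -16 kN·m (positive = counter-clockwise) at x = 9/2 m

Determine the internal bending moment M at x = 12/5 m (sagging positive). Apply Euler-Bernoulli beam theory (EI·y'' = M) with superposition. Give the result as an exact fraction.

Load 1 — point force P=14 kN at a=18/5 m (b=L-a=12/5):
  M_1 = Pb²(3a+b)x/L³ - Pab²/L²  [x≤a] = 14·(12/5)²·(3·(18/5)+(12/5))·(12/5)/6³ - 14·(18/5)·(12/5)²/6² = 2352/625 kN·m
Load 2 — point force P=14 kN at a=3/2 m (b=L-a=9/2):
  M_2 = Pa²(a+3b)(L-x)/L³ - Pa²b/L²  [x>a] = 14·(3/2)²·((3/2)+3·(9/2))·(6-(12/5))/6³ - 14·(3/2)²·(9/2)/6² = 63/16 kN·m
Load 3 — applied couple M₀=-16 kN·m at a=9/2 m (b=L-a=3/2):
  M_3 = R_Ax - M_A  [x≤a] with R_A=-3, M_A=-5 = (-3)·(12/5) - (-5) = -11/5 kN·m
Superposition: M = Σ M_i = 55007/10000 kN·m ≈ 5.500700 kN·m

M(12/5) = 55007/10000 kN·m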